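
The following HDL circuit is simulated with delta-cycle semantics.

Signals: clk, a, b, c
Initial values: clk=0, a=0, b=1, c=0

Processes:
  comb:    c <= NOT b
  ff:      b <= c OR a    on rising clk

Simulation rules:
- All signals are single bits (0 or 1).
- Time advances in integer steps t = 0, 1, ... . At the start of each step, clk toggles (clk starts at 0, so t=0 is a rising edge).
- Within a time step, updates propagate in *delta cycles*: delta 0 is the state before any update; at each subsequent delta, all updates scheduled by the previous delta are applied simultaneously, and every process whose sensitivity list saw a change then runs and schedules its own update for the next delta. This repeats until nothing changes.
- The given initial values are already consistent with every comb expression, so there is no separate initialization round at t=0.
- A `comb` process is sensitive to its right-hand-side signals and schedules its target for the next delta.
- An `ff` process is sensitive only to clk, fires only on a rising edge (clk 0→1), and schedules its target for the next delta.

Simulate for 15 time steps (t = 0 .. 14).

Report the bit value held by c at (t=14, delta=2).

1

t0.Δ0 b=1 a=0 c=0 clk=0
t0.Δ1 b=1 a=0 c=0 clk=1
t0.Δ2 b=0 a=0 c=0 clk=1
t0.Δ3 b=0 a=0 c=1 clk=1
t1.Δ0 b=0 a=0 c=1 clk=1
t1.Δ1 b=0 a=0 c=1 clk=0
t2.Δ0 b=0 a=0 c=1 clk=0
t2.Δ1 b=0 a=0 c=1 clk=1
t2.Δ2 b=1 a=0 c=1 clk=1
t2.Δ3 b=1 a=0 c=0 clk=1
t3.Δ0 b=1 a=0 c=0 clk=1
t3.Δ1 b=1 a=0 c=0 clk=0
t4.Δ0 b=1 a=0 c=0 clk=0
t4.Δ1 b=1 a=0 c=0 clk=1
t4.Δ2 b=0 a=0 c=0 clk=1
t4.Δ3 b=0 a=0 c=1 clk=1
t5.Δ0 b=0 a=0 c=1 clk=1
t5.Δ1 b=0 a=0 c=1 clk=0
t6.Δ0 b=0 a=0 c=1 clk=0
t6.Δ1 b=0 a=0 c=1 clk=1
t6.Δ2 b=1 a=0 c=1 clk=1
t6.Δ3 b=1 a=0 c=0 clk=1
t7.Δ0 b=1 a=0 c=0 clk=1
t7.Δ1 b=1 a=0 c=0 clk=0
t8.Δ0 b=1 a=0 c=0 clk=0
t8.Δ1 b=1 a=0 c=0 clk=1
t8.Δ2 b=0 a=0 c=0 clk=1
t8.Δ3 b=0 a=0 c=1 clk=1
t9.Δ0 b=0 a=0 c=1 clk=1
t9.Δ1 b=0 a=0 c=1 clk=0
t10.Δ0 b=0 a=0 c=1 clk=0
t10.Δ1 b=0 a=0 c=1 clk=1
t10.Δ2 b=1 a=0 c=1 clk=1
t10.Δ3 b=1 a=0 c=0 clk=1
t11.Δ0 b=1 a=0 c=0 clk=1
t11.Δ1 b=1 a=0 c=0 clk=0
t12.Δ0 b=1 a=0 c=0 clk=0
t12.Δ1 b=1 a=0 c=0 clk=1
t12.Δ2 b=0 a=0 c=0 clk=1
t12.Δ3 b=0 a=0 c=1 clk=1
t13.Δ0 b=0 a=0 c=1 clk=1
t13.Δ1 b=0 a=0 c=1 clk=0
t14.Δ0 b=0 a=0 c=1 clk=0
t14.Δ1 b=0 a=0 c=1 clk=1
t14.Δ2 b=1 a=0 c=1 clk=1
t14.Δ3 b=1 a=0 c=0 clk=1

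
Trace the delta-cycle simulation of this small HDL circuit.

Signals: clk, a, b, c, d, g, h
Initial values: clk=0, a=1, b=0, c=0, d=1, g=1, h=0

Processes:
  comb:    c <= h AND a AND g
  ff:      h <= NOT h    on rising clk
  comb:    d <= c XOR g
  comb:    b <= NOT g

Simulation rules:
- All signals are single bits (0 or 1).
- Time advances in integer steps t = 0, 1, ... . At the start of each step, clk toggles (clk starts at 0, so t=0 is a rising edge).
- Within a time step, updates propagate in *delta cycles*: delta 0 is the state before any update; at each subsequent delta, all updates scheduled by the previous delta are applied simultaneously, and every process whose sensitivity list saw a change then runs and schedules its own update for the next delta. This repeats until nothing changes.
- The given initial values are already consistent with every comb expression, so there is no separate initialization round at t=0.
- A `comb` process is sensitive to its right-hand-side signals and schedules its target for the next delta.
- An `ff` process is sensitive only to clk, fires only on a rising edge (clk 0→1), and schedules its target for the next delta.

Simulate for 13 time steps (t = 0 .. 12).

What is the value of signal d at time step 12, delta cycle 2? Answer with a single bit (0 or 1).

t0.Δ0 h=0 c=0 a=1 d=1 b=0 clk=0 g=1
t0.Δ1 h=0 c=0 a=1 d=1 b=0 clk=1 g=1
t0.Δ2 h=1 c=0 a=1 d=1 b=0 clk=1 g=1
t0.Δ3 h=1 c=1 a=1 d=1 b=0 clk=1 g=1
t0.Δ4 h=1 c=1 a=1 d=0 b=0 clk=1 g=1
t1.Δ0 h=1 c=1 a=1 d=0 b=0 clk=1 g=1
t1.Δ1 h=1 c=1 a=1 d=0 b=0 clk=0 g=1
t2.Δ0 h=1 c=1 a=1 d=0 b=0 clk=0 g=1
t2.Δ1 h=1 c=1 a=1 d=0 b=0 clk=1 g=1
t2.Δ2 h=0 c=1 a=1 d=0 b=0 clk=1 g=1
t2.Δ3 h=0 c=0 a=1 d=0 b=0 clk=1 g=1
t2.Δ4 h=0 c=0 a=1 d=1 b=0 clk=1 g=1
t3.Δ0 h=0 c=0 a=1 d=1 b=0 clk=1 g=1
t3.Δ1 h=0 c=0 a=1 d=1 b=0 clk=0 g=1
t4.Δ0 h=0 c=0 a=1 d=1 b=0 clk=0 g=1
t4.Δ1 h=0 c=0 a=1 d=1 b=0 clk=1 g=1
t4.Δ2 h=1 c=0 a=1 d=1 b=0 clk=1 g=1
t4.Δ3 h=1 c=1 a=1 d=1 b=0 clk=1 g=1
t4.Δ4 h=1 c=1 a=1 d=0 b=0 clk=1 g=1
t5.Δ0 h=1 c=1 a=1 d=0 b=0 clk=1 g=1
t5.Δ1 h=1 c=1 a=1 d=0 b=0 clk=0 g=1
t6.Δ0 h=1 c=1 a=1 d=0 b=0 clk=0 g=1
t6.Δ1 h=1 c=1 a=1 d=0 b=0 clk=1 g=1
t6.Δ2 h=0 c=1 a=1 d=0 b=0 clk=1 g=1
t6.Δ3 h=0 c=0 a=1 d=0 b=0 clk=1 g=1
t6.Δ4 h=0 c=0 a=1 d=1 b=0 clk=1 g=1
t7.Δ0 h=0 c=0 a=1 d=1 b=0 clk=1 g=1
t7.Δ1 h=0 c=0 a=1 d=1 b=0 clk=0 g=1
t8.Δ0 h=0 c=0 a=1 d=1 b=0 clk=0 g=1
t8.Δ1 h=0 c=0 a=1 d=1 b=0 clk=1 g=1
t8.Δ2 h=1 c=0 a=1 d=1 b=0 clk=1 g=1
t8.Δ3 h=1 c=1 a=1 d=1 b=0 clk=1 g=1
t8.Δ4 h=1 c=1 a=1 d=0 b=0 clk=1 g=1
t9.Δ0 h=1 c=1 a=1 d=0 b=0 clk=1 g=1
t9.Δ1 h=1 c=1 a=1 d=0 b=0 clk=0 g=1
t10.Δ0 h=1 c=1 a=1 d=0 b=0 clk=0 g=1
t10.Δ1 h=1 c=1 a=1 d=0 b=0 clk=1 g=1
t10.Δ2 h=0 c=1 a=1 d=0 b=0 clk=1 g=1
t10.Δ3 h=0 c=0 a=1 d=0 b=0 clk=1 g=1
t10.Δ4 h=0 c=0 a=1 d=1 b=0 clk=1 g=1
t11.Δ0 h=0 c=0 a=1 d=1 b=0 clk=1 g=1
t11.Δ1 h=0 c=0 a=1 d=1 b=0 clk=0 g=1
t12.Δ0 h=0 c=0 a=1 d=1 b=0 clk=0 g=1
t12.Δ1 h=0 c=0 a=1 d=1 b=0 clk=1 g=1
t12.Δ2 h=1 c=0 a=1 d=1 b=0 clk=1 g=1
t12.Δ3 h=1 c=1 a=1 d=1 b=0 clk=1 g=1
t12.Δ4 h=1 c=1 a=1 d=0 b=0 clk=1 g=1

1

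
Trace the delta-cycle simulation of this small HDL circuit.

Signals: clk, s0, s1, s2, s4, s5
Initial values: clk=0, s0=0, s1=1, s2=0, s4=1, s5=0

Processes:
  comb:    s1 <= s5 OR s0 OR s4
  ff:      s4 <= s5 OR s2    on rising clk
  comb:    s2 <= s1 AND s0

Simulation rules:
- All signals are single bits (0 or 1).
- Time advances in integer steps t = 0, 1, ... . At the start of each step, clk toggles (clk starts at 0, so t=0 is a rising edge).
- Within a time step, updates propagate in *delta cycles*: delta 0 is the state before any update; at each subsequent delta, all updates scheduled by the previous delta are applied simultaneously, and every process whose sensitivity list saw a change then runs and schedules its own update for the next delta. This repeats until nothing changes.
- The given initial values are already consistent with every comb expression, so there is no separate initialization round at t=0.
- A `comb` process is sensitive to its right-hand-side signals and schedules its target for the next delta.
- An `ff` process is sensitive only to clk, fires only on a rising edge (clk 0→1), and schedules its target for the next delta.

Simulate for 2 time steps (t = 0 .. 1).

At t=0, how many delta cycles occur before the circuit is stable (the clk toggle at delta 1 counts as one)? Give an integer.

3

t0.Δ0 s5=0 s4=1 s1=1 s0=0 s2=0 clk=0
t0.Δ1 s5=0 s4=1 s1=1 s0=0 s2=0 clk=1
t0.Δ2 s5=0 s4=0 s1=1 s0=0 s2=0 clk=1
t0.Δ3 s5=0 s4=0 s1=0 s0=0 s2=0 clk=1
t1.Δ0 s5=0 s4=0 s1=0 s0=0 s2=0 clk=1
t1.Δ1 s5=0 s4=0 s1=0 s0=0 s2=0 clk=0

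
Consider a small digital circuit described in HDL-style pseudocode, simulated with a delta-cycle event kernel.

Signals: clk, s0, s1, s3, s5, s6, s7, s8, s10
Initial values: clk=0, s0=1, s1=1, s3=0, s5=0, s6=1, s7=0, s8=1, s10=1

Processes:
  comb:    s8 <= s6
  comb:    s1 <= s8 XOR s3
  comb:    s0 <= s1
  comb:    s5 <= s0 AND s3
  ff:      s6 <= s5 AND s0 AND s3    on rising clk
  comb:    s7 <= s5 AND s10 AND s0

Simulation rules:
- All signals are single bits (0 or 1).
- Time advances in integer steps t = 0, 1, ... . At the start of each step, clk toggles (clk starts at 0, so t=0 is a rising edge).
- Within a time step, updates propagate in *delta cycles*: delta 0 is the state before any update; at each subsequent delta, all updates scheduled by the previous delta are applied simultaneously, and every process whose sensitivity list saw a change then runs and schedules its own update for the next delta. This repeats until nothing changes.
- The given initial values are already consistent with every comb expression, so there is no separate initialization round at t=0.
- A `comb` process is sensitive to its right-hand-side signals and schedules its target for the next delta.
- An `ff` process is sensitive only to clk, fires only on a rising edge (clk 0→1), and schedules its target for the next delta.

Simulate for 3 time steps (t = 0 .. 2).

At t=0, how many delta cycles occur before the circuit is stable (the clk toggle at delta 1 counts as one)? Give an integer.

5

t0.Δ0 clk=0 s8=1 s3=0 s1=1 s5=0 s6=1 s10=1 s0=1 s7=0
t0.Δ1 clk=1 s8=1 s3=0 s1=1 s5=0 s6=1 s10=1 s0=1 s7=0
t0.Δ2 clk=1 s8=1 s3=0 s1=1 s5=0 s6=0 s10=1 s0=1 s7=0
t0.Δ3 clk=1 s8=0 s3=0 s1=1 s5=0 s6=0 s10=1 s0=1 s7=0
t0.Δ4 clk=1 s8=0 s3=0 s1=0 s5=0 s6=0 s10=1 s0=1 s7=0
t0.Δ5 clk=1 s8=0 s3=0 s1=0 s5=0 s6=0 s10=1 s0=0 s7=0
t1.Δ0 clk=1 s8=0 s3=0 s1=0 s5=0 s6=0 s10=1 s0=0 s7=0
t1.Δ1 clk=0 s8=0 s3=0 s1=0 s5=0 s6=0 s10=1 s0=0 s7=0
t2.Δ0 clk=0 s8=0 s3=0 s1=0 s5=0 s6=0 s10=1 s0=0 s7=0
t2.Δ1 clk=1 s8=0 s3=0 s1=0 s5=0 s6=0 s10=1 s0=0 s7=0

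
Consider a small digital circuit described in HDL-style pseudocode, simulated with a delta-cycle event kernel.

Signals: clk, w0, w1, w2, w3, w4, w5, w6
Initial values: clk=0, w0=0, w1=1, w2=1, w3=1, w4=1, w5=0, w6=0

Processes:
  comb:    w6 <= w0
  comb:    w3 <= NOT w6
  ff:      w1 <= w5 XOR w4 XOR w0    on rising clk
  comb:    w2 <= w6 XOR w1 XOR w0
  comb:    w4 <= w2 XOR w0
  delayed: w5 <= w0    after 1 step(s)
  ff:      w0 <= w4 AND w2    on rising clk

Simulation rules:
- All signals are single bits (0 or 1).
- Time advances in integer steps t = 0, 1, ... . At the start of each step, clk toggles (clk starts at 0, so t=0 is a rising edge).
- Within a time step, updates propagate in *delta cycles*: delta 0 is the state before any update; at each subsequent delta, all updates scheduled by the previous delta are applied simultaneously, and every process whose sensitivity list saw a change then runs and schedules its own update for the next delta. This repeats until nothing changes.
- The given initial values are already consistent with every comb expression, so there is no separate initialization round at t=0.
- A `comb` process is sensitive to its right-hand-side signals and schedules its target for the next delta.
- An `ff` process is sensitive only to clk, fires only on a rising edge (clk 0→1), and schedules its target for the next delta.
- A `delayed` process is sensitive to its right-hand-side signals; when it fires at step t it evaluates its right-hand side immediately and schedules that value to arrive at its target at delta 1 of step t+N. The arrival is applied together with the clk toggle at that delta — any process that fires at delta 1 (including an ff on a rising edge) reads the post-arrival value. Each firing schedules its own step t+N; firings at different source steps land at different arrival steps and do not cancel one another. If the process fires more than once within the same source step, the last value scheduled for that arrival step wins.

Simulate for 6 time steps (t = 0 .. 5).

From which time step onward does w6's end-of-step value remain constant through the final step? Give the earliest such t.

2

t0.Δ0 w6=0 clk=0 w3=1 w5=0 w1=1 w0=0 w2=1 w4=1
t0.Δ1 w6=0 clk=1 w3=1 w5=0 w1=1 w0=0 w2=1 w4=1
t0.Δ2 w6=0 clk=1 w3=1 w5=0 w1=1 w0=1 w2=1 w4=1
t0.Δ3 w6=1 clk=1 w3=1 w5=0 w1=1 w0=1 w2=0 w4=0
t0.Δ4 w6=1 clk=1 w3=0 w5=0 w1=1 w0=1 w2=1 w4=1
t0.Δ5 w6=1 clk=1 w3=0 w5=0 w1=1 w0=1 w2=1 w4=0
t1.Δ0 w6=1 clk=1 w3=0 w5=0 w1=1 w0=1 w2=1 w4=0
t1.Δ1 w6=1 clk=0 w3=0 w5=1 w1=1 w0=1 w2=1 w4=0
t2.Δ0 w6=1 clk=0 w3=0 w5=1 w1=1 w0=1 w2=1 w4=0
t2.Δ1 w6=1 clk=1 w3=0 w5=1 w1=1 w0=1 w2=1 w4=0
t2.Δ2 w6=1 clk=1 w3=0 w5=1 w1=0 w0=0 w2=1 w4=0
t2.Δ3 w6=0 clk=1 w3=0 w5=1 w1=0 w0=0 w2=1 w4=1
t2.Δ4 w6=0 clk=1 w3=1 w5=1 w1=0 w0=0 w2=0 w4=1
t2.Δ5 w6=0 clk=1 w3=1 w5=1 w1=0 w0=0 w2=0 w4=0
t3.Δ0 w6=0 clk=1 w3=1 w5=1 w1=0 w0=0 w2=0 w4=0
t3.Δ1 w6=0 clk=0 w3=1 w5=0 w1=0 w0=0 w2=0 w4=0
t4.Δ0 w6=0 clk=0 w3=1 w5=0 w1=0 w0=0 w2=0 w4=0
t4.Δ1 w6=0 clk=1 w3=1 w5=0 w1=0 w0=0 w2=0 w4=0
t5.Δ0 w6=0 clk=1 w3=1 w5=0 w1=0 w0=0 w2=0 w4=0
t5.Δ1 w6=0 clk=0 w3=1 w5=0 w1=0 w0=0 w2=0 w4=0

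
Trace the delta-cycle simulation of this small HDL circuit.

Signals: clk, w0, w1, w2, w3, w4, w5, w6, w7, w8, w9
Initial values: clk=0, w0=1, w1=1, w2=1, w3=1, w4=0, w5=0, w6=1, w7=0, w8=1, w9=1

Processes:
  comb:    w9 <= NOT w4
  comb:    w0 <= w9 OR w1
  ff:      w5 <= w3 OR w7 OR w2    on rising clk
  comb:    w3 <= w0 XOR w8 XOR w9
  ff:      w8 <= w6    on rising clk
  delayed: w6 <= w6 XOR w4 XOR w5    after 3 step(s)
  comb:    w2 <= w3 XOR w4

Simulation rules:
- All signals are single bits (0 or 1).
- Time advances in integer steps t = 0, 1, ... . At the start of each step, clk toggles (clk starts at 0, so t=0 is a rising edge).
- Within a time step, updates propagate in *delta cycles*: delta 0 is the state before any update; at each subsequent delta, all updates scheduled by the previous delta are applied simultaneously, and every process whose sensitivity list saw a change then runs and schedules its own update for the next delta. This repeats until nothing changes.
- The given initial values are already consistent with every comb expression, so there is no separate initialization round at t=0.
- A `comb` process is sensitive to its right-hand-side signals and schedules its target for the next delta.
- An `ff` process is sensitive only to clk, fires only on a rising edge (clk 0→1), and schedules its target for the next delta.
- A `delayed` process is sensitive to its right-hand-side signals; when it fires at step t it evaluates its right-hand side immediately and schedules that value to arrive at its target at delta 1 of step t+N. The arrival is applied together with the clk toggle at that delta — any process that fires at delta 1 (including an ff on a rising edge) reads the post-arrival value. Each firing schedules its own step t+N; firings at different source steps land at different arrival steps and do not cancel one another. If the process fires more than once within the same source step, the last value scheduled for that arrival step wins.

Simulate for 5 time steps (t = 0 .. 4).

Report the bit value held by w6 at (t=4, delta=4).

t0.Δ0 w3=1 w6=1 clk=0 w2=1 w8=1 w7=0 w9=1 w1=1 w0=1 w4=0 w5=0
t0.Δ1 w3=1 w6=1 clk=1 w2=1 w8=1 w7=0 w9=1 w1=1 w0=1 w4=0 w5=0
t0.Δ2 w3=1 w6=1 clk=1 w2=1 w8=1 w7=0 w9=1 w1=1 w0=1 w4=0 w5=1
t1.Δ0 w3=1 w6=1 clk=1 w2=1 w8=1 w7=0 w9=1 w1=1 w0=1 w4=0 w5=1
t1.Δ1 w3=1 w6=1 clk=0 w2=1 w8=1 w7=0 w9=1 w1=1 w0=1 w4=0 w5=1
t2.Δ0 w3=1 w6=1 clk=0 w2=1 w8=1 w7=0 w9=1 w1=1 w0=1 w4=0 w5=1
t2.Δ1 w3=1 w6=1 clk=1 w2=1 w8=1 w7=0 w9=1 w1=1 w0=1 w4=0 w5=1
t3.Δ0 w3=1 w6=1 clk=1 w2=1 w8=1 w7=0 w9=1 w1=1 w0=1 w4=0 w5=1
t3.Δ1 w3=1 w6=0 clk=0 w2=1 w8=1 w7=0 w9=1 w1=1 w0=1 w4=0 w5=1
t4.Δ0 w3=1 w6=0 clk=0 w2=1 w8=1 w7=0 w9=1 w1=1 w0=1 w4=0 w5=1
t4.Δ1 w3=1 w6=0 clk=1 w2=1 w8=1 w7=0 w9=1 w1=1 w0=1 w4=0 w5=1
t4.Δ2 w3=1 w6=0 clk=1 w2=1 w8=0 w7=0 w9=1 w1=1 w0=1 w4=0 w5=1
t4.Δ3 w3=0 w6=0 clk=1 w2=1 w8=0 w7=0 w9=1 w1=1 w0=1 w4=0 w5=1
t4.Δ4 w3=0 w6=0 clk=1 w2=0 w8=0 w7=0 w9=1 w1=1 w0=1 w4=0 w5=1

0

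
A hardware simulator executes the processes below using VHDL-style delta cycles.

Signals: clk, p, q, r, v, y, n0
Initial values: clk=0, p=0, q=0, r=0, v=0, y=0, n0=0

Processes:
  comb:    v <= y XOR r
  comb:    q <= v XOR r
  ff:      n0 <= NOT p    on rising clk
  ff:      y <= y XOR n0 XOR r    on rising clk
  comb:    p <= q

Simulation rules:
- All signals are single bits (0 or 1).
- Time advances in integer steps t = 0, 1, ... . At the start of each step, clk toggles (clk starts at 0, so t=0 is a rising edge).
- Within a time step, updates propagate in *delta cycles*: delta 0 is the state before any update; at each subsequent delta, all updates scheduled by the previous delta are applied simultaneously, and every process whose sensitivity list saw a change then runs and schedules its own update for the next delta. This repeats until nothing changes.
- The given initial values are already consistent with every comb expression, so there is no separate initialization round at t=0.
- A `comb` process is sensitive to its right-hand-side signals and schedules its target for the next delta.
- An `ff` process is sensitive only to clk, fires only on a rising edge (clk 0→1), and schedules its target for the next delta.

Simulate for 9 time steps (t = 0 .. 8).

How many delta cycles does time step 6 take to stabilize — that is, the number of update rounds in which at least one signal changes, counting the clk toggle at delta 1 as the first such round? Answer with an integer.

t0.Δ0 n0=0 q=0 v=0 clk=0 r=0 y=0 p=0
t0.Δ1 n0=0 q=0 v=0 clk=1 r=0 y=0 p=0
t0.Δ2 n0=1 q=0 v=0 clk=1 r=0 y=0 p=0
t1.Δ0 n0=1 q=0 v=0 clk=1 r=0 y=0 p=0
t1.Δ1 n0=1 q=0 v=0 clk=0 r=0 y=0 p=0
t2.Δ0 n0=1 q=0 v=0 clk=0 r=0 y=0 p=0
t2.Δ1 n0=1 q=0 v=0 clk=1 r=0 y=0 p=0
t2.Δ2 n0=1 q=0 v=0 clk=1 r=0 y=1 p=0
t2.Δ3 n0=1 q=0 v=1 clk=1 r=0 y=1 p=0
t2.Δ4 n0=1 q=1 v=1 clk=1 r=0 y=1 p=0
t2.Δ5 n0=1 q=1 v=1 clk=1 r=0 y=1 p=1
t3.Δ0 n0=1 q=1 v=1 clk=1 r=0 y=1 p=1
t3.Δ1 n0=1 q=1 v=1 clk=0 r=0 y=1 p=1
t4.Δ0 n0=1 q=1 v=1 clk=0 r=0 y=1 p=1
t4.Δ1 n0=1 q=1 v=1 clk=1 r=0 y=1 p=1
t4.Δ2 n0=0 q=1 v=1 clk=1 r=0 y=0 p=1
t4.Δ3 n0=0 q=1 v=0 clk=1 r=0 y=0 p=1
t4.Δ4 n0=0 q=0 v=0 clk=1 r=0 y=0 p=1
t4.Δ5 n0=0 q=0 v=0 clk=1 r=0 y=0 p=0
t5.Δ0 n0=0 q=0 v=0 clk=1 r=0 y=0 p=0
t5.Δ1 n0=0 q=0 v=0 clk=0 r=0 y=0 p=0
t6.Δ0 n0=0 q=0 v=0 clk=0 r=0 y=0 p=0
t6.Δ1 n0=0 q=0 v=0 clk=1 r=0 y=0 p=0
t6.Δ2 n0=1 q=0 v=0 clk=1 r=0 y=0 p=0
t7.Δ0 n0=1 q=0 v=0 clk=1 r=0 y=0 p=0
t7.Δ1 n0=1 q=0 v=0 clk=0 r=0 y=0 p=0
t8.Δ0 n0=1 q=0 v=0 clk=0 r=0 y=0 p=0
t8.Δ1 n0=1 q=0 v=0 clk=1 r=0 y=0 p=0
t8.Δ2 n0=1 q=0 v=0 clk=1 r=0 y=1 p=0
t8.Δ3 n0=1 q=0 v=1 clk=1 r=0 y=1 p=0
t8.Δ4 n0=1 q=1 v=1 clk=1 r=0 y=1 p=0
t8.Δ5 n0=1 q=1 v=1 clk=1 r=0 y=1 p=1

2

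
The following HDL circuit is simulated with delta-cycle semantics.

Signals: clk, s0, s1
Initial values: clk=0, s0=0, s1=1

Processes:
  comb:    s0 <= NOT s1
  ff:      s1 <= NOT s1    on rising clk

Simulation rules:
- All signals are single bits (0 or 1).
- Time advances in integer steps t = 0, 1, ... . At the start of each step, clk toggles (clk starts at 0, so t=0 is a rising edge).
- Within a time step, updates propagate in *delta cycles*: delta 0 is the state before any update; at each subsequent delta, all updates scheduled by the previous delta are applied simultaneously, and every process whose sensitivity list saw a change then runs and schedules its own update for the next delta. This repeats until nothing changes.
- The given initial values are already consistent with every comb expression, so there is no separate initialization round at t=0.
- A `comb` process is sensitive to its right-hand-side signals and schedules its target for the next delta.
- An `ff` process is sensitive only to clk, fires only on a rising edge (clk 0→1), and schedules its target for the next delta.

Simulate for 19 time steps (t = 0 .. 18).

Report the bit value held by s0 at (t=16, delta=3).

t=0 Δ0: s0=0 s1=1 clk=0
  Δ1: clk:0→1
  Δ2: s1:1→0
  Δ3: s0:0→1
  (3Δ to stable)
t=1 Δ0: s0=1 s1=0 clk=1
  Δ1: clk:1→0
  (1Δ to stable)
t=2 Δ0: s0=1 s1=0 clk=0
  Δ1: clk:0→1
  Δ2: s1:0→1
  Δ3: s0:1→0
  (3Δ to stable)
t=3 Δ0: s0=0 s1=1 clk=1
  Δ1: clk:1→0
  (1Δ to stable)
t=4 Δ0: s0=0 s1=1 clk=0
  Δ1: clk:0→1
  Δ2: s1:1→0
  Δ3: s0:0→1
  (3Δ to stable)
t=5 Δ0: s0=1 s1=0 clk=1
  Δ1: clk:1→0
  (1Δ to stable)
t=6 Δ0: s0=1 s1=0 clk=0
  Δ1: clk:0→1
  Δ2: s1:0→1
  Δ3: s0:1→0
  (3Δ to stable)
t=7 Δ0: s0=0 s1=1 clk=1
  Δ1: clk:1→0
  (1Δ to stable)
t=8 Δ0: s0=0 s1=1 clk=0
  Δ1: clk:0→1
  Δ2: s1:1→0
  Δ3: s0:0→1
  (3Δ to stable)
t=9 Δ0: s0=1 s1=0 clk=1
  Δ1: clk:1→0
  (1Δ to stable)
t=10 Δ0: s0=1 s1=0 clk=0
  Δ1: clk:0→1
  Δ2: s1:0→1
  Δ3: s0:1→0
  (3Δ to stable)
t=11 Δ0: s0=0 s1=1 clk=1
  Δ1: clk:1→0
  (1Δ to stable)
t=12 Δ0: s0=0 s1=1 clk=0
  Δ1: clk:0→1
  Δ2: s1:1→0
  Δ3: s0:0→1
  (3Δ to stable)
t=13 Δ0: s0=1 s1=0 clk=1
  Δ1: clk:1→0
  (1Δ to stable)
t=14 Δ0: s0=1 s1=0 clk=0
  Δ1: clk:0→1
  Δ2: s1:0→1
  Δ3: s0:1→0
  (3Δ to stable)
t=15 Δ0: s0=0 s1=1 clk=1
  Δ1: clk:1→0
  (1Δ to stable)
t=16 Δ0: s0=0 s1=1 clk=0
  Δ1: clk:0→1
  Δ2: s1:1→0
  Δ3: s0:0→1
  (3Δ to stable)
t=17 Δ0: s0=1 s1=0 clk=1
  Δ1: clk:1→0
  (1Δ to stable)
t=18 Δ0: s0=1 s1=0 clk=0
  Δ1: clk:0→1
  Δ2: s1:0→1
  Δ3: s0:1→0
  (3Δ to stable)

1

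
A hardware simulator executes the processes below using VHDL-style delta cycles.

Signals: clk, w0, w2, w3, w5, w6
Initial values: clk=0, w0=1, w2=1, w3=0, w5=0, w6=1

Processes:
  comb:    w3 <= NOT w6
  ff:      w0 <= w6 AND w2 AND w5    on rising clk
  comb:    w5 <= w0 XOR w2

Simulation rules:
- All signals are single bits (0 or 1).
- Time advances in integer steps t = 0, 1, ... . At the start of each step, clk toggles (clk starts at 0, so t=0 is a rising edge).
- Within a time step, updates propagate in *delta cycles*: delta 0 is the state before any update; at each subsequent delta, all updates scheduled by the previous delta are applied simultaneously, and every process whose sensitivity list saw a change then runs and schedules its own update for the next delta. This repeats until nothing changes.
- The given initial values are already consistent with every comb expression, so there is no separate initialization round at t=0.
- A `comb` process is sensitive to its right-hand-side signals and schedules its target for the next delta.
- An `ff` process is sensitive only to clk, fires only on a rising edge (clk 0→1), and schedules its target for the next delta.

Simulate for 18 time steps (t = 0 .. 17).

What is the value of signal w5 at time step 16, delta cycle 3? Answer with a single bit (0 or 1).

t=0 Δ0: clk=0 w3=0 w6=1 w0=1 w2=1 w5=0
  Δ1: clk:0→1
  Δ2: w0:1→0
  Δ3: w5:0→1
  (3Δ to stable)
t=1 Δ0: clk=1 w3=0 w6=1 w0=0 w2=1 w5=1
  Δ1: clk:1→0
  (1Δ to stable)
t=2 Δ0: clk=0 w3=0 w6=1 w0=0 w2=1 w5=1
  Δ1: clk:0→1
  Δ2: w0:0→1
  Δ3: w5:1→0
  (3Δ to stable)
t=3 Δ0: clk=1 w3=0 w6=1 w0=1 w2=1 w5=0
  Δ1: clk:1→0
  (1Δ to stable)
t=4 Δ0: clk=0 w3=0 w6=1 w0=1 w2=1 w5=0
  Δ1: clk:0→1
  Δ2: w0:1→0
  Δ3: w5:0→1
  (3Δ to stable)
t=5 Δ0: clk=1 w3=0 w6=1 w0=0 w2=1 w5=1
  Δ1: clk:1→0
  (1Δ to stable)
t=6 Δ0: clk=0 w3=0 w6=1 w0=0 w2=1 w5=1
  Δ1: clk:0→1
  Δ2: w0:0→1
  Δ3: w5:1→0
  (3Δ to stable)
t=7 Δ0: clk=1 w3=0 w6=1 w0=1 w2=1 w5=0
  Δ1: clk:1→0
  (1Δ to stable)
t=8 Δ0: clk=0 w3=0 w6=1 w0=1 w2=1 w5=0
  Δ1: clk:0→1
  Δ2: w0:1→0
  Δ3: w5:0→1
  (3Δ to stable)
t=9 Δ0: clk=1 w3=0 w6=1 w0=0 w2=1 w5=1
  Δ1: clk:1→0
  (1Δ to stable)
t=10 Δ0: clk=0 w3=0 w6=1 w0=0 w2=1 w5=1
  Δ1: clk:0→1
  Δ2: w0:0→1
  Δ3: w5:1→0
  (3Δ to stable)
t=11 Δ0: clk=1 w3=0 w6=1 w0=1 w2=1 w5=0
  Δ1: clk:1→0
  (1Δ to stable)
t=12 Δ0: clk=0 w3=0 w6=1 w0=1 w2=1 w5=0
  Δ1: clk:0→1
  Δ2: w0:1→0
  Δ3: w5:0→1
  (3Δ to stable)
t=13 Δ0: clk=1 w3=0 w6=1 w0=0 w2=1 w5=1
  Δ1: clk:1→0
  (1Δ to stable)
t=14 Δ0: clk=0 w3=0 w6=1 w0=0 w2=1 w5=1
  Δ1: clk:0→1
  Δ2: w0:0→1
  Δ3: w5:1→0
  (3Δ to stable)
t=15 Δ0: clk=1 w3=0 w6=1 w0=1 w2=1 w5=0
  Δ1: clk:1→0
  (1Δ to stable)
t=16 Δ0: clk=0 w3=0 w6=1 w0=1 w2=1 w5=0
  Δ1: clk:0→1
  Δ2: w0:1→0
  Δ3: w5:0→1
  (3Δ to stable)
t=17 Δ0: clk=1 w3=0 w6=1 w0=0 w2=1 w5=1
  Δ1: clk:1→0
  (1Δ to stable)

1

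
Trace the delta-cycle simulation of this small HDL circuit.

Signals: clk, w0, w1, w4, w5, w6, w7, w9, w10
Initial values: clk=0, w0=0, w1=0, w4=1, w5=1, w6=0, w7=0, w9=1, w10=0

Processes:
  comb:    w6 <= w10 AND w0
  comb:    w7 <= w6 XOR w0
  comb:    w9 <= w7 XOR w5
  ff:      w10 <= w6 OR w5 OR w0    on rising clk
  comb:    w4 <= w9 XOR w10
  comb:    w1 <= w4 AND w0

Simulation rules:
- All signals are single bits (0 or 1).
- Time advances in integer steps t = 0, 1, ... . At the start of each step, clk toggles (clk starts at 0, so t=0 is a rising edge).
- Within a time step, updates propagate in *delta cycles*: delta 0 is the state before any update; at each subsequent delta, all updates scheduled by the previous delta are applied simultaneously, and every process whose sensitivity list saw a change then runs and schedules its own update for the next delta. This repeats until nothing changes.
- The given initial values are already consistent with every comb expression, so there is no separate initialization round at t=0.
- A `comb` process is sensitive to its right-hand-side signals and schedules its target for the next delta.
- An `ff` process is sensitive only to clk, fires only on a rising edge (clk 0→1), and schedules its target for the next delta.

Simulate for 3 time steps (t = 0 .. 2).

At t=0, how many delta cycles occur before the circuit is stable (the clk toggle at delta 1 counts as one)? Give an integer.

3

t0.Δ0 w1=0 w7=0 w5=1 w10=0 w6=0 w0=0 w4=1 clk=0 w9=1
t0.Δ1 w1=0 w7=0 w5=1 w10=0 w6=0 w0=0 w4=1 clk=1 w9=1
t0.Δ2 w1=0 w7=0 w5=1 w10=1 w6=0 w0=0 w4=1 clk=1 w9=1
t0.Δ3 w1=0 w7=0 w5=1 w10=1 w6=0 w0=0 w4=0 clk=1 w9=1
t1.Δ0 w1=0 w7=0 w5=1 w10=1 w6=0 w0=0 w4=0 clk=1 w9=1
t1.Δ1 w1=0 w7=0 w5=1 w10=1 w6=0 w0=0 w4=0 clk=0 w9=1
t2.Δ0 w1=0 w7=0 w5=1 w10=1 w6=0 w0=0 w4=0 clk=0 w9=1
t2.Δ1 w1=0 w7=0 w5=1 w10=1 w6=0 w0=0 w4=0 clk=1 w9=1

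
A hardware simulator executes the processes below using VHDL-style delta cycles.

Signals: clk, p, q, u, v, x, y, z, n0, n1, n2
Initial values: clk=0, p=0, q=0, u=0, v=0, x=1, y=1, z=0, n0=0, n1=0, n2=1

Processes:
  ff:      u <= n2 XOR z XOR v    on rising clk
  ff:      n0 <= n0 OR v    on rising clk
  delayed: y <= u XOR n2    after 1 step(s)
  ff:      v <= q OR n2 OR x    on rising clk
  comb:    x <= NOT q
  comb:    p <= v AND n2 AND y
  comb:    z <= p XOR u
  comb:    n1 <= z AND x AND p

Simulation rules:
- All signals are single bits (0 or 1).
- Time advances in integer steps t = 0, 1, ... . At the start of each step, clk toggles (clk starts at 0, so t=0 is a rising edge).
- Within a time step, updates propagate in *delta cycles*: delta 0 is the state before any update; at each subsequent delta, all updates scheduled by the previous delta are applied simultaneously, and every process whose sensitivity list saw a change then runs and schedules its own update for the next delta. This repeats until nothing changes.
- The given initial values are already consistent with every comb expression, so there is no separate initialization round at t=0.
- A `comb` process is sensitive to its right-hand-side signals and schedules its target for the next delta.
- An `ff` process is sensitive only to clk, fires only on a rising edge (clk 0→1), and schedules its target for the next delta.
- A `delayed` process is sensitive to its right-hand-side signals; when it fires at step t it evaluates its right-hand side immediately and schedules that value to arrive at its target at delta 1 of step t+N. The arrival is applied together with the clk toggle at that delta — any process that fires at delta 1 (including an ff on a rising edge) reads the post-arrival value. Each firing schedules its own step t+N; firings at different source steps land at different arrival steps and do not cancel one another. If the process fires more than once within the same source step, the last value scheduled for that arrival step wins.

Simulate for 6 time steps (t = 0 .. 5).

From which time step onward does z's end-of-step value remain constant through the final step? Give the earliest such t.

1

t=0 Δ0: q=0 n2=1 n0=0 x=1 clk=0 y=1 u=0 z=0 n1=0 v=0 p=0
  Δ1: clk:0→1
  Δ2: u:0→1, v:0→1
  Δ3: z:0→1, p:0→1
  Δ4: z:1→0, n1:0→1
  Δ5: n1:1→0
  (5Δ to stable)
t=1 Δ0: q=0 n2=1 n0=0 x=1 clk=1 y=1 u=1 z=0 n1=0 v=1 p=1
  Δ1: clk:1→0, y:1→0
  Δ2: p:1→0
  Δ3: z:0→1
  (3Δ to stable)
t=2 Δ0: q=0 n2=1 n0=0 x=1 clk=0 y=0 u=1 z=1 n1=0 v=1 p=0
  Δ1: clk:0→1
  Δ2: n0:0→1
  (2Δ to stable)
t=3 Δ0: q=0 n2=1 n0=1 x=1 clk=1 y=0 u=1 z=1 n1=0 v=1 p=0
  Δ1: clk:1→0
  (1Δ to stable)
t=4 Δ0: q=0 n2=1 n0=1 x=1 clk=0 y=0 u=1 z=1 n1=0 v=1 p=0
  Δ1: clk:0→1
  (1Δ to stable)
t=5 Δ0: q=0 n2=1 n0=1 x=1 clk=1 y=0 u=1 z=1 n1=0 v=1 p=0
  Δ1: clk:1→0
  (1Δ to stable)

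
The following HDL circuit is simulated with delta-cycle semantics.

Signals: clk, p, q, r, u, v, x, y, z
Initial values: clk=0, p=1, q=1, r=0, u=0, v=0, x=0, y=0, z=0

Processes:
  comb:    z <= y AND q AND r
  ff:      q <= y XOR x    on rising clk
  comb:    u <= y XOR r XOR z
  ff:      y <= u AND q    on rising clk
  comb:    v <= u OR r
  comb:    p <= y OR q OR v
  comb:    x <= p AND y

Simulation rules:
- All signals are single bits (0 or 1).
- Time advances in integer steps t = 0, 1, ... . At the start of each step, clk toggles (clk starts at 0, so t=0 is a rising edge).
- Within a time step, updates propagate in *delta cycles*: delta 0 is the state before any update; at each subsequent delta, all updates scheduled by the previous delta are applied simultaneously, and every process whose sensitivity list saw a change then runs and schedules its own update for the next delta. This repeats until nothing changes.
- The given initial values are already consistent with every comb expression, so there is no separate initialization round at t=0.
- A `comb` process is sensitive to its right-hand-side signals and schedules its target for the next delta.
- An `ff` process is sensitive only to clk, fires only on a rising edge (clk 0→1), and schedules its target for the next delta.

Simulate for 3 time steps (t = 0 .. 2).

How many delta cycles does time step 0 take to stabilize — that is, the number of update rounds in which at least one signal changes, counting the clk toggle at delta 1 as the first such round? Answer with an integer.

t0.Δ0 clk=0 y=0 z=0 r=0 q=1 u=0 v=0 x=0 p=1
t0.Δ1 clk=1 y=0 z=0 r=0 q=1 u=0 v=0 x=0 p=1
t0.Δ2 clk=1 y=0 z=0 r=0 q=0 u=0 v=0 x=0 p=1
t0.Δ3 clk=1 y=0 z=0 r=0 q=0 u=0 v=0 x=0 p=0
t1.Δ0 clk=1 y=0 z=0 r=0 q=0 u=0 v=0 x=0 p=0
t1.Δ1 clk=0 y=0 z=0 r=0 q=0 u=0 v=0 x=0 p=0
t2.Δ0 clk=0 y=0 z=0 r=0 q=0 u=0 v=0 x=0 p=0
t2.Δ1 clk=1 y=0 z=0 r=0 q=0 u=0 v=0 x=0 p=0

3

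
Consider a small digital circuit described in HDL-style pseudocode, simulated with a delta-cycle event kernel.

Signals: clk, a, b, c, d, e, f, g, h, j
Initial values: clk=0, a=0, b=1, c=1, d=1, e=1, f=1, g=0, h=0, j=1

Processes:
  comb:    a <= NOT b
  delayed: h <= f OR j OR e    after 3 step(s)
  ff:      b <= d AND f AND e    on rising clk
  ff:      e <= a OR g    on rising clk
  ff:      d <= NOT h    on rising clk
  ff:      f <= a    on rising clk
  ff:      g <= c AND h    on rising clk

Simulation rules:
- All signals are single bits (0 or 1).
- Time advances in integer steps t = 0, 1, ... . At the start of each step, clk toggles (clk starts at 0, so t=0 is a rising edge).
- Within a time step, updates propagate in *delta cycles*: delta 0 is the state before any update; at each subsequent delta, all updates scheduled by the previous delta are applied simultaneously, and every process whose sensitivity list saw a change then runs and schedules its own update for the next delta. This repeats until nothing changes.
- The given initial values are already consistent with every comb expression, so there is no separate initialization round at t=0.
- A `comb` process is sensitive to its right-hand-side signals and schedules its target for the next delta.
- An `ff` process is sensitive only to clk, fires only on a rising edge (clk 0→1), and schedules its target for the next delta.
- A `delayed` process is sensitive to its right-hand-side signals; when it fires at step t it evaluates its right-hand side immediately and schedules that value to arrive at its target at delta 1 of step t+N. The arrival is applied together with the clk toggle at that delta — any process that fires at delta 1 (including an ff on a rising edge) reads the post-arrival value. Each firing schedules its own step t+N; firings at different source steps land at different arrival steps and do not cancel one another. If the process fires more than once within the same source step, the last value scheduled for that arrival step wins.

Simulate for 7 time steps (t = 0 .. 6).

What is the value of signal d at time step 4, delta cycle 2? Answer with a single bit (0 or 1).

0

t=0 Δ0: c=1 g=0 j=1 h=0 d=1 a=0 b=1 f=1 e=1 clk=0
  Δ1: clk:0→1
  Δ2: f:1→0, e:1→0
  (2Δ to stable)
t=1 Δ0: c=1 g=0 j=1 h=0 d=1 a=0 b=1 f=0 e=0 clk=1
  Δ1: clk:1→0
  (1Δ to stable)
t=2 Δ0: c=1 g=0 j=1 h=0 d=1 a=0 b=1 f=0 e=0 clk=0
  Δ1: clk:0→1
  Δ2: b:1→0
  Δ3: a:0→1
  (3Δ to stable)
t=3 Δ0: c=1 g=0 j=1 h=0 d=1 a=1 b=0 f=0 e=0 clk=1
  Δ1: h:0→1, clk:1→0
  (1Δ to stable)
t=4 Δ0: c=1 g=0 j=1 h=1 d=1 a=1 b=0 f=0 e=0 clk=0
  Δ1: clk:0→1
  Δ2: g:0→1, d:1→0, f:0→1, e:0→1
  (2Δ to stable)
t=5 Δ0: c=1 g=1 j=1 h=1 d=0 a=1 b=0 f=1 e=1 clk=1
  Δ1: clk:1→0
  (1Δ to stable)
t=6 Δ0: c=1 g=1 j=1 h=1 d=0 a=1 b=0 f=1 e=1 clk=0
  Δ1: clk:0→1
  (1Δ to stable)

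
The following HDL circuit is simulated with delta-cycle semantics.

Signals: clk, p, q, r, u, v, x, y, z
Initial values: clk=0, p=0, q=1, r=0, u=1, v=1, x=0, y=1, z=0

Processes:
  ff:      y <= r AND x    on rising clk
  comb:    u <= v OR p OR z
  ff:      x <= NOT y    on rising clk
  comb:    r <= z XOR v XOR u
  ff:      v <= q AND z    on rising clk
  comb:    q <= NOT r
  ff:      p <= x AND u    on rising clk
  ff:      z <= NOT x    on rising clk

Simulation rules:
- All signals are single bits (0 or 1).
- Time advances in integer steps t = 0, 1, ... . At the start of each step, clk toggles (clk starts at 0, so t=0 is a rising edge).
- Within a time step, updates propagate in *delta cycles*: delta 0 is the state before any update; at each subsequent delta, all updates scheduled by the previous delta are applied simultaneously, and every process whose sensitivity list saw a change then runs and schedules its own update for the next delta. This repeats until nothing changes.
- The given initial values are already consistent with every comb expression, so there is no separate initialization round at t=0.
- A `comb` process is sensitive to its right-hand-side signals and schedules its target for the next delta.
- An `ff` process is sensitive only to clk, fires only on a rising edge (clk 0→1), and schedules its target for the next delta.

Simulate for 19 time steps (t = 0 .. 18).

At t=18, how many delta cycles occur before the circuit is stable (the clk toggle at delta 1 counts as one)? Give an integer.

4

t0.Δ0 r=0 y=1 u=1 p=0 clk=0 v=1 x=0 z=0 q=1
t0.Δ1 r=0 y=1 u=1 p=0 clk=1 v=1 x=0 z=0 q=1
t0.Δ2 r=0 y=0 u=1 p=0 clk=1 v=0 x=0 z=1 q=1
t1.Δ0 r=0 y=0 u=1 p=0 clk=1 v=0 x=0 z=1 q=1
t1.Δ1 r=0 y=0 u=1 p=0 clk=0 v=0 x=0 z=1 q=1
t2.Δ0 r=0 y=0 u=1 p=0 clk=0 v=0 x=0 z=1 q=1
t2.Δ1 r=0 y=0 u=1 p=0 clk=1 v=0 x=0 z=1 q=1
t2.Δ2 r=0 y=0 u=1 p=0 clk=1 v=1 x=1 z=1 q=1
t2.Δ3 r=1 y=0 u=1 p=0 clk=1 v=1 x=1 z=1 q=1
t2.Δ4 r=1 y=0 u=1 p=0 clk=1 v=1 x=1 z=1 q=0
t3.Δ0 r=1 y=0 u=1 p=0 clk=1 v=1 x=1 z=1 q=0
t3.Δ1 r=1 y=0 u=1 p=0 clk=0 v=1 x=1 z=1 q=0
t4.Δ0 r=1 y=0 u=1 p=0 clk=0 v=1 x=1 z=1 q=0
t4.Δ1 r=1 y=0 u=1 p=0 clk=1 v=1 x=1 z=1 q=0
t4.Δ2 r=1 y=1 u=1 p=1 clk=1 v=0 x=1 z=0 q=0
t5.Δ0 r=1 y=1 u=1 p=1 clk=1 v=0 x=1 z=0 q=0
t5.Δ1 r=1 y=1 u=1 p=1 clk=0 v=0 x=1 z=0 q=0
t6.Δ0 r=1 y=1 u=1 p=1 clk=0 v=0 x=1 z=0 q=0
t6.Δ1 r=1 y=1 u=1 p=1 clk=1 v=0 x=1 z=0 q=0
t6.Δ2 r=1 y=1 u=1 p=1 clk=1 v=0 x=0 z=0 q=0
t7.Δ0 r=1 y=1 u=1 p=1 clk=1 v=0 x=0 z=0 q=0
t7.Δ1 r=1 y=1 u=1 p=1 clk=0 v=0 x=0 z=0 q=0
t8.Δ0 r=1 y=1 u=1 p=1 clk=0 v=0 x=0 z=0 q=0
t8.Δ1 r=1 y=1 u=1 p=1 clk=1 v=0 x=0 z=0 q=0
t8.Δ2 r=1 y=0 u=1 p=0 clk=1 v=0 x=0 z=1 q=0
t8.Δ3 r=0 y=0 u=1 p=0 clk=1 v=0 x=0 z=1 q=0
t8.Δ4 r=0 y=0 u=1 p=0 clk=1 v=0 x=0 z=1 q=1
t9.Δ0 r=0 y=0 u=1 p=0 clk=1 v=0 x=0 z=1 q=1
t9.Δ1 r=0 y=0 u=1 p=0 clk=0 v=0 x=0 z=1 q=1
t10.Δ0 r=0 y=0 u=1 p=0 clk=0 v=0 x=0 z=1 q=1
t10.Δ1 r=0 y=0 u=1 p=0 clk=1 v=0 x=0 z=1 q=1
t10.Δ2 r=0 y=0 u=1 p=0 clk=1 v=1 x=1 z=1 q=1
t10.Δ3 r=1 y=0 u=1 p=0 clk=1 v=1 x=1 z=1 q=1
t10.Δ4 r=1 y=0 u=1 p=0 clk=1 v=1 x=1 z=1 q=0
t11.Δ0 r=1 y=0 u=1 p=0 clk=1 v=1 x=1 z=1 q=0
t11.Δ1 r=1 y=0 u=1 p=0 clk=0 v=1 x=1 z=1 q=0
t12.Δ0 r=1 y=0 u=1 p=0 clk=0 v=1 x=1 z=1 q=0
t12.Δ1 r=1 y=0 u=1 p=0 clk=1 v=1 x=1 z=1 q=0
t12.Δ2 r=1 y=1 u=1 p=1 clk=1 v=0 x=1 z=0 q=0
t13.Δ0 r=1 y=1 u=1 p=1 clk=1 v=0 x=1 z=0 q=0
t13.Δ1 r=1 y=1 u=1 p=1 clk=0 v=0 x=1 z=0 q=0
t14.Δ0 r=1 y=1 u=1 p=1 clk=0 v=0 x=1 z=0 q=0
t14.Δ1 r=1 y=1 u=1 p=1 clk=1 v=0 x=1 z=0 q=0
t14.Δ2 r=1 y=1 u=1 p=1 clk=1 v=0 x=0 z=0 q=0
t15.Δ0 r=1 y=1 u=1 p=1 clk=1 v=0 x=0 z=0 q=0
t15.Δ1 r=1 y=1 u=1 p=1 clk=0 v=0 x=0 z=0 q=0
t16.Δ0 r=1 y=1 u=1 p=1 clk=0 v=0 x=0 z=0 q=0
t16.Δ1 r=1 y=1 u=1 p=1 clk=1 v=0 x=0 z=0 q=0
t16.Δ2 r=1 y=0 u=1 p=0 clk=1 v=0 x=0 z=1 q=0
t16.Δ3 r=0 y=0 u=1 p=0 clk=1 v=0 x=0 z=1 q=0
t16.Δ4 r=0 y=0 u=1 p=0 clk=1 v=0 x=0 z=1 q=1
t17.Δ0 r=0 y=0 u=1 p=0 clk=1 v=0 x=0 z=1 q=1
t17.Δ1 r=0 y=0 u=1 p=0 clk=0 v=0 x=0 z=1 q=1
t18.Δ0 r=0 y=0 u=1 p=0 clk=0 v=0 x=0 z=1 q=1
t18.Δ1 r=0 y=0 u=1 p=0 clk=1 v=0 x=0 z=1 q=1
t18.Δ2 r=0 y=0 u=1 p=0 clk=1 v=1 x=1 z=1 q=1
t18.Δ3 r=1 y=0 u=1 p=0 clk=1 v=1 x=1 z=1 q=1
t18.Δ4 r=1 y=0 u=1 p=0 clk=1 v=1 x=1 z=1 q=0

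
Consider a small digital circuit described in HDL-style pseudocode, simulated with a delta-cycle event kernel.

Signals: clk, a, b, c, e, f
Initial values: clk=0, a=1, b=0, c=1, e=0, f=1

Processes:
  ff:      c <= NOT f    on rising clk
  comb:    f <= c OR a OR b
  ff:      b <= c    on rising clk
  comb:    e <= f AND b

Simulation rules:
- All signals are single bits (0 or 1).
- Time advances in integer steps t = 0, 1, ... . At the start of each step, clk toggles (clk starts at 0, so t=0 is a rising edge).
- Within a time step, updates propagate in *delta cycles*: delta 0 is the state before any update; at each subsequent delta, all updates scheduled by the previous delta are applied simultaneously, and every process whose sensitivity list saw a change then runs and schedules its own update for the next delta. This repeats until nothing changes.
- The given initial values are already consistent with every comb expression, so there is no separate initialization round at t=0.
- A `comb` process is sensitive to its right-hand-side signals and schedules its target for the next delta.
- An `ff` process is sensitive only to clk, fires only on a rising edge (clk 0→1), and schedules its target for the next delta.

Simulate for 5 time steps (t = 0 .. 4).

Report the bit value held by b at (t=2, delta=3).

0

[bits: f,e,c,b,a,clk]
t=0: Δ0=101010 Δ1=101011 Δ2=100111 Δ3=110111 | 3Δ
t=1: Δ0=110111 Δ1=110110 | 1Δ
t=2: Δ0=110110 Δ1=110111 Δ2=110011 Δ3=100011 | 3Δ
t=3: Δ0=100011 Δ1=100010 | 1Δ
t=4: Δ0=100010 Δ1=100011 | 1Δ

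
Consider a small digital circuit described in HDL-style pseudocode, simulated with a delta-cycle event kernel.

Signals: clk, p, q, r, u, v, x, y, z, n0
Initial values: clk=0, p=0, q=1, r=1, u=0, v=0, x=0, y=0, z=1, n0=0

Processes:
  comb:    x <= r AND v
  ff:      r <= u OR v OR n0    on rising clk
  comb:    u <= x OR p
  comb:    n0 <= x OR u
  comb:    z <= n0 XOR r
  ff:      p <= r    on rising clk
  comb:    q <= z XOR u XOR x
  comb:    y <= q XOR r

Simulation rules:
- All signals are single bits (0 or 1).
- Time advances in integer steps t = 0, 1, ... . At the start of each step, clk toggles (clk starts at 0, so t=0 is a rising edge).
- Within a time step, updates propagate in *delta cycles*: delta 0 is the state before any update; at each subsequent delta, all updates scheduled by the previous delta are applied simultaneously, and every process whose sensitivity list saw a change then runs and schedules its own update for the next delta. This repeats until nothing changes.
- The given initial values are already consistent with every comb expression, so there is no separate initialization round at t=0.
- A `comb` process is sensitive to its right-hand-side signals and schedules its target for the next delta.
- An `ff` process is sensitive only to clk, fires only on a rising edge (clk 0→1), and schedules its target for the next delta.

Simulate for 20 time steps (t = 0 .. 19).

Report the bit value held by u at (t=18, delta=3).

t=0 Δ0: z=1 clk=0 q=1 x=0 n0=0 p=0 v=0 u=0 r=1 y=0
  Δ1: clk:0→1
  Δ2: p:0→1, r:1→0
  Δ3: z:1→0, u:0→1, y:0→1
  Δ4: n0:0→1
  Δ5: z:0→1
  Δ6: q:1→0
  Δ7: y:1→0
  (7Δ to stable)
t=1 Δ0: z=1 clk=1 q=0 x=0 n0=1 p=1 v=0 u=1 r=0 y=0
  Δ1: clk:1→0
  (1Δ to stable)
t=2 Δ0: z=1 clk=0 q=0 x=0 n0=1 p=1 v=0 u=1 r=0 y=0
  Δ1: clk:0→1
  Δ2: p:1→0, r:0→1
  Δ3: z:1→0, u:1→0, y:0→1
  Δ4: n0:1→0
  Δ5: z:0→1
  Δ6: q:0→1
  Δ7: y:1→0
  (7Δ to stable)
t=3 Δ0: z=1 clk=1 q=1 x=0 n0=0 p=0 v=0 u=0 r=1 y=0
  Δ1: clk:1→0
  (1Δ to stable)
t=4 Δ0: z=1 clk=0 q=1 x=0 n0=0 p=0 v=0 u=0 r=1 y=0
  Δ1: clk:0→1
  Δ2: p:0→1, r:1→0
  Δ3: z:1→0, u:0→1, y:0→1
  Δ4: n0:0→1
  Δ5: z:0→1
  Δ6: q:1→0
  Δ7: y:1→0
  (7Δ to stable)
t=5 Δ0: z=1 clk=1 q=0 x=0 n0=1 p=1 v=0 u=1 r=0 y=0
  Δ1: clk:1→0
  (1Δ to stable)
t=6 Δ0: z=1 clk=0 q=0 x=0 n0=1 p=1 v=0 u=1 r=0 y=0
  Δ1: clk:0→1
  Δ2: p:1→0, r:0→1
  Δ3: z:1→0, u:1→0, y:0→1
  Δ4: n0:1→0
  Δ5: z:0→1
  Δ6: q:0→1
  Δ7: y:1→0
  (7Δ to stable)
t=7 Δ0: z=1 clk=1 q=1 x=0 n0=0 p=0 v=0 u=0 r=1 y=0
  Δ1: clk:1→0
  (1Δ to stable)
t=8 Δ0: z=1 clk=0 q=1 x=0 n0=0 p=0 v=0 u=0 r=1 y=0
  Δ1: clk:0→1
  Δ2: p:0→1, r:1→0
  Δ3: z:1→0, u:0→1, y:0→1
  Δ4: n0:0→1
  Δ5: z:0→1
  Δ6: q:1→0
  Δ7: y:1→0
  (7Δ to stable)
t=9 Δ0: z=1 clk=1 q=0 x=0 n0=1 p=1 v=0 u=1 r=0 y=0
  Δ1: clk:1→0
  (1Δ to stable)
t=10 Δ0: z=1 clk=0 q=0 x=0 n0=1 p=1 v=0 u=1 r=0 y=0
  Δ1: clk:0→1
  Δ2: p:1→0, r:0→1
  Δ3: z:1→0, u:1→0, y:0→1
  Δ4: n0:1→0
  Δ5: z:0→1
  Δ6: q:0→1
  Δ7: y:1→0
  (7Δ to stable)
t=11 Δ0: z=1 clk=1 q=1 x=0 n0=0 p=0 v=0 u=0 r=1 y=0
  Δ1: clk:1→0
  (1Δ to stable)
t=12 Δ0: z=1 clk=0 q=1 x=0 n0=0 p=0 v=0 u=0 r=1 y=0
  Δ1: clk:0→1
  Δ2: p:0→1, r:1→0
  Δ3: z:1→0, u:0→1, y:0→1
  Δ4: n0:0→1
  Δ5: z:0→1
  Δ6: q:1→0
  Δ7: y:1→0
  (7Δ to stable)
t=13 Δ0: z=1 clk=1 q=0 x=0 n0=1 p=1 v=0 u=1 r=0 y=0
  Δ1: clk:1→0
  (1Δ to stable)
t=14 Δ0: z=1 clk=0 q=0 x=0 n0=1 p=1 v=0 u=1 r=0 y=0
  Δ1: clk:0→1
  Δ2: p:1→0, r:0→1
  Δ3: z:1→0, u:1→0, y:0→1
  Δ4: n0:1→0
  Δ5: z:0→1
  Δ6: q:0→1
  Δ7: y:1→0
  (7Δ to stable)
t=15 Δ0: z=1 clk=1 q=1 x=0 n0=0 p=0 v=0 u=0 r=1 y=0
  Δ1: clk:1→0
  (1Δ to stable)
t=16 Δ0: z=1 clk=0 q=1 x=0 n0=0 p=0 v=0 u=0 r=1 y=0
  Δ1: clk:0→1
  Δ2: p:0→1, r:1→0
  Δ3: z:1→0, u:0→1, y:0→1
  Δ4: n0:0→1
  Δ5: z:0→1
  Δ6: q:1→0
  Δ7: y:1→0
  (7Δ to stable)
t=17 Δ0: z=1 clk=1 q=0 x=0 n0=1 p=1 v=0 u=1 r=0 y=0
  Δ1: clk:1→0
  (1Δ to stable)
t=18 Δ0: z=1 clk=0 q=0 x=0 n0=1 p=1 v=0 u=1 r=0 y=0
  Δ1: clk:0→1
  Δ2: p:1→0, r:0→1
  Δ3: z:1→0, u:1→0, y:0→1
  Δ4: n0:1→0
  Δ5: z:0→1
  Δ6: q:0→1
  Δ7: y:1→0
  (7Δ to stable)
t=19 Δ0: z=1 clk=1 q=1 x=0 n0=0 p=0 v=0 u=0 r=1 y=0
  Δ1: clk:1→0
  (1Δ to stable)

0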